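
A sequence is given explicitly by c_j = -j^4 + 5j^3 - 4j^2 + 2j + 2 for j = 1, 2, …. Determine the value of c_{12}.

c_{12} = -1·12^4 + 5·12^3 - 4·12^2 + 2·12 + 2 = -12646.

-12646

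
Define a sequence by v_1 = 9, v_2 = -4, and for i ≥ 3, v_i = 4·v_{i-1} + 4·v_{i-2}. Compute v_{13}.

v_3 = 20, v_4 = 64, v_5 = 336, …, v_{10} = 871424, v_{11} = 4207616, v_{12} = 20316160, v_{13} = 98095104.

98095104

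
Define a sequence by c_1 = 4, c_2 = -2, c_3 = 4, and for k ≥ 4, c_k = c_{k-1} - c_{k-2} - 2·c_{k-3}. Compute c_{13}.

Applying the relation repeatedly:
c_4 = -2, c_5 = -2, c_6 = -8, c_7 = -2, c_8 = 10, c_9 = 28, c_{10} = 22, c_{11} = -26, c_{12} = -104, c_{13} = -122.

-122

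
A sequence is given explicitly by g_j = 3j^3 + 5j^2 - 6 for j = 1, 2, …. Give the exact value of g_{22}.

g_{22} = 3·22^3 + 5·22^2 - 6 = 34358.

34358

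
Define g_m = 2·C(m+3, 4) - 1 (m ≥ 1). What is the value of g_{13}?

3639

C(16, 4) = 1820, so g_{13} = 3639.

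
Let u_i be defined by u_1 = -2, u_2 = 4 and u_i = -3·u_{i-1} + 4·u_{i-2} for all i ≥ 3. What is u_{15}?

Iterate the recurrence:
u_3 = -20, u_4 = 76, u_5 = -308, …, u_{12} = 5033164, u_{13} = -20132660, u_{14} = 80530636, u_{15} = -322122548.
(Characteristic roots are 1 and -4.)

-322122548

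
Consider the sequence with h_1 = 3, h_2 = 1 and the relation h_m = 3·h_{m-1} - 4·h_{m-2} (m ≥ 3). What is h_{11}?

-393

Compute successive terms:
h_3 = -9, h_4 = -31, h_5 = -57, h_6 = -47, h_7 = 87, h_8 = 449, h_9 = 999, h_{10} = 1201, h_{11} = -393.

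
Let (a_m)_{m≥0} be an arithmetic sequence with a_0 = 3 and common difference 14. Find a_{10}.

a_m = 3 + (m - 0)·14.
a_{10} = 3 + 10·14 = 143.

143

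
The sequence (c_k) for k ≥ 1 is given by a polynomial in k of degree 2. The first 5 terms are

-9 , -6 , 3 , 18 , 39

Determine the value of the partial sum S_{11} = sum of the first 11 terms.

1056

1st diffs: 3, 9, 15, 21.
2nd diffs: 6, 6, 6 (constant).
Newton forward-difference form: c_k = -9 + 3·C(k-1,1) + 6·C(k-1,2).
Continuing: …, 66, 99, 138, 183, …, c_{11} = 291.
Summing k = 1..11 (11 terms) gives 1056.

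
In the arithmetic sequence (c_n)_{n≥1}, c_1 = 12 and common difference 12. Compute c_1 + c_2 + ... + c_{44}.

c_n = 12 + (n - 1)·12.
c_{44} = 528; S = 44·(12 + 528)/2 = 11880.

11880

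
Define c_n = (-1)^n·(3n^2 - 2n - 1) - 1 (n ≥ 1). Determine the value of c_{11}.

-341

(-1)^11 = -1; 3n^2 - 2n - 1 at n=11 is 340; so c_{11} = -341.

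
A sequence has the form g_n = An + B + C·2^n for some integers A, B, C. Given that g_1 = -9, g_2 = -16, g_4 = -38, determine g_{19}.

Plug in n = 1, 2, 4: A + B + 2C = -9; 2A + B + 4C = -16; 4A + B + 16C = -38.
Subtracting the first from the second: A + 2C = -7.
Subtracting the second from the third: 2A + 12C = -22.
Solving: C = -1, A = -5, then B = -2.
Hence g_{19} = -5·19 + (-2) + (-1)·524288 = -524385.

-524385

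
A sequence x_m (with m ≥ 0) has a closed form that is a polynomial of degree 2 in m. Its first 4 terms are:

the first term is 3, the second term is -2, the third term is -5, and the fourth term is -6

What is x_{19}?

250

1st diffs: -5, -3, -1.
2nd diffs: 2, 2 (constant).
Newton forward-difference form: x_m = 3 + (-5)·C(m,1) + 2·C(m,2).
At m = 19: m = 19, so x_{19} = 3 - 95 + 342 = 250.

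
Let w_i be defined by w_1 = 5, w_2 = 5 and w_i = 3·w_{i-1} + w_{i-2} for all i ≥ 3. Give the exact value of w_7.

Step forward from the initial values:
w_3 = 20; w_4 = 65; w_5 = 215; w_6 = 710; w_7 = 2345.

2345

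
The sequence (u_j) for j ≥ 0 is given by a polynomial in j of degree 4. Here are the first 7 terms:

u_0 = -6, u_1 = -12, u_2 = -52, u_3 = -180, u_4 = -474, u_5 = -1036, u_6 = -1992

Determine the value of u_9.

1st diffs: -6, -40, -128, -294, -562, -956.
2nd diffs: -34, -88, -166, -268, -394.
3rd diffs: -54, -78, -102, -126.
4th diffs: -24, -24, -24 (constant).
So u_j = -j^4 - 3j^3 - j^2 - j - 6.
Evaluating at j = 9 gives u_9 = -8844.

-8844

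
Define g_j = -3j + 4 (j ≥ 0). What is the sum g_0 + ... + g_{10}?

Over j = 0..10: Σj = 55.
Total = (-3)·55 + (4)·11 = -121.

-121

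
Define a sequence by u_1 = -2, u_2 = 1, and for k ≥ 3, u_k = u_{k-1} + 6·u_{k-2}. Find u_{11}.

-36863

Step forward from the initial values:
u_3 = -11  u_4 = -5  u_5 = -71  u_6 = -101  u_7 = -527  u_8 = -1133  u_9 = -4295  u_{10} = -11093  u_{11} = -36863.
(Characteristic roots are 3 and -2.)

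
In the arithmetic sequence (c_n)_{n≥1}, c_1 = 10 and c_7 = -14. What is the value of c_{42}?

Common difference d = (-14 - 10) / (7 - 1) = -4.
c_n = 10 + (n - 1)·(-4).
c_{42} = 10 + 41·(-4) = -154.

-154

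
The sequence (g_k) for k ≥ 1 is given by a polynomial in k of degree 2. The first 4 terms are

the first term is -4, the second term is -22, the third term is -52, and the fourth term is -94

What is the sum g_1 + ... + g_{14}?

-6062

1st diffs: -18, -30, -42.
2nd diffs: -12, -12 (constant).
Newton forward-difference form: g_k = -4 + (-18)·C(k-1,1) + (-12)·C(k-1,2).
Continuing: …, -148, -214, -292, -382, …, g_{14} = -1174.
Summing k = 1..14 (14 terms) gives -6062.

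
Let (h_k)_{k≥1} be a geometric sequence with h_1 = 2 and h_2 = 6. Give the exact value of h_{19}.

Common ratio r = 3.
h_k = 2·3^(k-1).
h_{19} = 2·3^18 = 774840978.

774840978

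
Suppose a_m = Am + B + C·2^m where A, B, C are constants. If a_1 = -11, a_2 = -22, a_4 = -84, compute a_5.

Plug in m = 1, 2, 4: A + B + 2C = -11; 2A + B + 4C = -22; 4A + B + 16C = -84.
Subtracting the first from the second: A + 2C = -11.
Subtracting the second from the third: 2A + 12C = -62.
Solving: C = -5, A = -1, then B = 0.
So a_m = -1·m + 0 + (-5)·2^m; at m=5 this is -165.

-165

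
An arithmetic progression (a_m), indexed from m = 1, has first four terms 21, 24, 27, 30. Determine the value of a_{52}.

Common difference d = 3.
a_m = 21 + (m - 1)·3.
a_{52} = 21 + 51·3 = 174.

174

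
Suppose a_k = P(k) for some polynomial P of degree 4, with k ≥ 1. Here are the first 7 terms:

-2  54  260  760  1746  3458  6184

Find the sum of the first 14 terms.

299908

1st diffs: 56, 206, 500, 986, 1712, 2726.
2nd diffs: 150, 294, 486, 726, 1014.
3rd diffs: 144, 192, 240, 288.
4th diffs: 48, 48, 48 (constant).
So a_k = 2k^4 + 4k^3 + k^2 - 5k - 4.
Continuing: …, 10260, 16070, 24046, 34668, …, a_{14} = 87930.
Summing k = 1..14 (14 terms) gives 299908.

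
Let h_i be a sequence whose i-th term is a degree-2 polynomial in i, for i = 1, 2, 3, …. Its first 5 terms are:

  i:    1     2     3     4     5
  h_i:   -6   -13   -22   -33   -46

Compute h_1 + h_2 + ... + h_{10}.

1st diffs: -7, -9, -11, -13.
2nd diffs: -2, -2, -2 (constant).
So h_i = -i^2 - 4i - 1.
Continuing: …, -61, -78, -97, -118, …, h_{10} = -141.
Summing i = 1..10 (10 terms) gives -615.

-615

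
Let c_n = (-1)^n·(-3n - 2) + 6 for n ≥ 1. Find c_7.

29

(-1)^7 = -1; -3n - 2 at n=7 is -23; so c_7 = 29.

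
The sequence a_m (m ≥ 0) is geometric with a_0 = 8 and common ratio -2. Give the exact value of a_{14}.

131072

a_m = 8·(-2)^(m-0).
a_{14} = 8·(-2)^14 = 131072.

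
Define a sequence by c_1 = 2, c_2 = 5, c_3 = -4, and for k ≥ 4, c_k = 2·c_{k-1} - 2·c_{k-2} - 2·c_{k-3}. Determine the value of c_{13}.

Applying the relation repeatedly:
c_4 = -22; c_5 = -46; c_6 = -40; c_7 = 56; c_8 = 284; c_9 = 536; c_{10} = 392; c_{11} = -856; c_{12} = -3568; c_{13} = -6208.

-6208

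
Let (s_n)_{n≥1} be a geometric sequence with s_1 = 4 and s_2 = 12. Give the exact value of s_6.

972

Common ratio r = 3.
s_n = 4·3^(n-1).
s_6 = 4·3^5 = 972.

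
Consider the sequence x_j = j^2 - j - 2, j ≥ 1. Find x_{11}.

108

x_{11} = 1·11^2 - 1·11 - 2 = 108.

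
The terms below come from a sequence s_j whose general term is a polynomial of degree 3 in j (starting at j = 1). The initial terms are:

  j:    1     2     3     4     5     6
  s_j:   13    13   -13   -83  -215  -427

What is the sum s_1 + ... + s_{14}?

1st diffs: 0, -26, -70, -132, -212.
2nd diffs: -26, -44, -62, -80.
3rd diffs: -18, -18, -18 (constant).
Newton forward-difference form: s_j = 13 + (-26)·C(j-1,2) + (-18)·C(j-1,3).
Continuing: …, -737, -1163, -1723, -2435, …, s_{14} = -7163.
Summing j = 1..14 (14 terms) gives -27300.

-27300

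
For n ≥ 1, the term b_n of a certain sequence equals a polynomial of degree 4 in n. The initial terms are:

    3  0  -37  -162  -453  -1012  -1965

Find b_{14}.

-35292

1st diffs: -3, -37, -125, -291, -559, -953.
2nd diffs: -34, -88, -166, -268, -394.
3rd diffs: -54, -78, -102, -126.
4th diffs: -24, -24, -24 (constant).
Newton forward-difference form: b_n = 3 + (-3)·C(n-1,1) + (-34)·C(n-1,2) + (-54)·C(n-1,3) + (-24)·C(n-1,4).
At n = 14: n-1 = 13, so b_{14} = 3 - 39 - 2652 - 15444 - 17160 = -35292.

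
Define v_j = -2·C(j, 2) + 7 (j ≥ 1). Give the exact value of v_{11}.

C(11, 2) = 55, so v_{11} = -103.

-103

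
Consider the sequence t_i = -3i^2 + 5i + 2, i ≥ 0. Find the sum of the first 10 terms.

Over i = 0..9: Σi = 45, Σi² = 285.
Total = (-3)·285 + (5)·45 + (2)·10 = -610.

-610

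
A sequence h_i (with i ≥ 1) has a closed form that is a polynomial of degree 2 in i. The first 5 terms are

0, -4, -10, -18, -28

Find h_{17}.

-304

1st diffs: -4, -6, -8, -10.
2nd diffs: -2, -2, -2 (constant).
Newton forward-difference form: h_i = (-4)·C(i-1,1) + (-2)·C(i-1,2).
At i = 17: i-1 = 16, so h_{17} = -64 - 240 = -304.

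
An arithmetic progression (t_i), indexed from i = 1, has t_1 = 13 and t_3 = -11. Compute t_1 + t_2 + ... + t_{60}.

-20460

Common difference d = (-11 - 13) / (3 - 1) = -12.
t_i = 13 + (i - 1)·(-12).
t_{60} = -695; S = 60·(13 + (-695))/2 = -20460.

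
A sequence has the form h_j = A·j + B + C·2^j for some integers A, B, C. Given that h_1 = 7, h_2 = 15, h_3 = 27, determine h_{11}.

4139

The three given values yield: A + B + 2C = 7; 2A + B + 4C = 15; 3A + B + 8C = 27.
Subtracting the first from the second: A + 2C = 8.
Subtracting the second from the third: A + 4C = 12.
Solving: C = 2, A = 4, then B = -1.
Hence h_{11} = 4·11 + (-1) + 2·2048 = 4139.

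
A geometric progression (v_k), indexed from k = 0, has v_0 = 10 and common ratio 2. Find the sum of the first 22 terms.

v_k = 10·2^(k-0).
S = 10·(2^22 - 1)/(2 - 1) = 10·(4194304 - 1)/(1) = 41943030.

41943030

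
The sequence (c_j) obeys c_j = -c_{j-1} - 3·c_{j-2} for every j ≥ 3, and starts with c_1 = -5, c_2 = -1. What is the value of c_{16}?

Iterate the recurrence:
c_3 = 16;  c_4 = -13;  c_5 = -35;  …;  c_{13} = 3955;  c_{14} = -1801;  c_{15} = -10064;  c_{16} = 15467.

15467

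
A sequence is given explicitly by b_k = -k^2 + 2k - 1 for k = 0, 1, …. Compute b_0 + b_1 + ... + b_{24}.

Over k = 0..24: Σk = 300, Σk² = 4900.
Total = (-1)·4900 + (2)·300 + (-1)·25 = -4325.

-4325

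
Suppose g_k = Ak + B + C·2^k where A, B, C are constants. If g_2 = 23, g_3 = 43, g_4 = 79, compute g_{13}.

The three given values yield: 2A + B + 4C = 23; 3A + B + 8C = 43; 4A + B + 16C = 79.
Subtracting the first from the second: A + 4C = 20.
Subtracting the second from the third: A + 8C = 36.
Solving: C = 4, A = 4, then B = -1.
Therefore g_{13} = 52 + (-1) + 4·8192 = 32819.

32819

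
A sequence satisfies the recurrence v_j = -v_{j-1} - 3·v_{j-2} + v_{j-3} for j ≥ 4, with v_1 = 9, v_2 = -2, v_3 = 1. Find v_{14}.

Iterate the recurrence:
v_4 = 14  v_5 = -19  v_6 = -22  …  v_{11} = 233  v_{12} = -1946  v_{13} = 1733  v_{14} = 4338.

4338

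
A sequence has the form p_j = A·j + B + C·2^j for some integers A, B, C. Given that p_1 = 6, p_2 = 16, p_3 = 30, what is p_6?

The three given values yield: A + B + 2C = 6; 2A + B + 4C = 16; 3A + B + 8C = 30.
Subtracting the first from the second: A + 2C = 10.
Subtracting the second from the third: A + 4C = 14.
Solving: C = 2, A = 6, then B = -4.
Therefore p_6 = 36 + (-4) + 2·64 = 160.

160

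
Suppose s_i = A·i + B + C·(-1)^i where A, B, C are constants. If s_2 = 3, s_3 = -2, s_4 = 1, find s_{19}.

-18

The three given values yield: 2A + B + C = 3; 3A + B - C = -2; 4A + B + C = 1.
Subtracting the first from the second: A - 2C = -5.
Subtracting the second from the third: A + 2C = 3.
Solving: C = 2, A = -1, then B = 3.
Hence s_{19} = -1·19 + 3 + 2·(-1) = -18.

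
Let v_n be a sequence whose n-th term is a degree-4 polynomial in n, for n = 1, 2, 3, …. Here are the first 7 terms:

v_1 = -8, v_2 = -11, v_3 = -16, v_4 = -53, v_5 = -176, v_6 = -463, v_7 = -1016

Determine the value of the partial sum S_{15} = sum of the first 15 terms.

1st diffs: -3, -5, -37, -123, -287, -553.
2nd diffs: -2, -32, -86, -164, -266.
3rd diffs: -30, -54, -78, -102.
4th diffs: -24, -24, -24 (constant).
Newton forward-difference form: v_n = -8 + (-3)·C(n-1,1) + (-2)·C(n-1,2) + (-30)·C(n-1,3) + (-24)·C(n-1,4).
Continuing: …, -1961, -3448, -5651, -8768, …, v_{15} = -35176.
Summing n = 1..15 (15 terms) gives -114367.

-114367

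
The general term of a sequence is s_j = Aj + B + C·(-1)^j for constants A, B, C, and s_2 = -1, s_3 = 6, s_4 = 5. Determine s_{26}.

Write the equations: 2A + B + C = -1; 3A + B - C = 6; 4A + B + C = 5.
Subtracting the first from the second: A - 2C = 7.
Subtracting the second from the third: A + 2C = -1.
Solving: C = -2, A = 3, then B = -5.
Therefore s_{26} = 78 + (-5) + (-2)·1 = 71.

71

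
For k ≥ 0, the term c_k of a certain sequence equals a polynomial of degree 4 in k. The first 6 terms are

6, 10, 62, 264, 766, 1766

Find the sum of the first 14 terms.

1st diffs: 4, 52, 202, 502, 1000.
2nd diffs: 48, 150, 300, 498.
3rd diffs: 102, 150, 198.
4th diffs: 48, 48 (constant).
Newton forward-difference form: c_k = 6 + 4·C(k,1) + 48·C(k,2) + 102·C(k,3) + 48·C(k,4).
Continuing: …, 3510, 6292, 10454, 16386, …, c_{13} = 67294.
Summing k = 0..13 (14 terms) gives 216118.

216118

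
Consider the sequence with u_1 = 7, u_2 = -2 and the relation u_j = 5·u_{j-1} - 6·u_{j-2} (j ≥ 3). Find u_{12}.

-2787248

Step forward from the initial values:
u_3 = -52; u_4 = -248; u_5 = -928; u_6 = -3152; u_7 = -10192; u_8 = -32048; u_9 = -99088; u_{10} = -303152; u_{11} = -921232; u_{12} = -2787248.
(Characteristic roots are 3 and 2.)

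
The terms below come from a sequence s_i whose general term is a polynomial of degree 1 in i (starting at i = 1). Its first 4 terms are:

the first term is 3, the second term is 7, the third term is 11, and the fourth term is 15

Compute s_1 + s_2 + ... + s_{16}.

1st diffs: 4, 4, 4 (constant).
So s_i = 4i - 1.
Continuing: …, 19, 23, 27, 31, …, s_{16} = 63.
Summing i = 1..16 (16 terms) gives 528.

528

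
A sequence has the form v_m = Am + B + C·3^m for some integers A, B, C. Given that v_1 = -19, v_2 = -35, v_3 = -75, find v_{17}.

Write the equations: A + B + 3C = -19; 2A + B + 9C = -35; 3A + B + 27C = -75.
Subtracting the first from the second: A + 6C = -16.
Subtracting the second from the third: A + 18C = -40.
Solving: C = -2, A = -4, then B = -9.
So v_m = -4·m + (-9) + (-2)·3^m; at m=17 this is -258280403.

-258280403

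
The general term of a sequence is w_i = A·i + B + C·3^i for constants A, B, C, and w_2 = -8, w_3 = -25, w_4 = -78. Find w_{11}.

Write the equations: 2A + B + 9C = -8; 3A + B + 27C = -25; 4A + B + 81C = -78.
Subtracting the first from the second: A + 18C = -17.
Subtracting the second from the third: A + 54C = -53.
Solving: C = -1, A = 1, then B = -1.
So w_i = 1·i + (-1) + (-1)·3^i; at i=11 this is -177137.

-177137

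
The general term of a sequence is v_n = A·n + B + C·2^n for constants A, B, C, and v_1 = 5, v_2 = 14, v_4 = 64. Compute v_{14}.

65546

Plug in n = 1, 2, 4: A + B + 2C = 5; 2A + B + 4C = 14; 4A + B + 16C = 64.
Subtracting the first from the second: A + 2C = 9.
Subtracting the second from the third: 2A + 12C = 50.
Solving: C = 4, A = 1, then B = -4.
Therefore v_{14} = 14 + (-4) + 4·16384 = 65546.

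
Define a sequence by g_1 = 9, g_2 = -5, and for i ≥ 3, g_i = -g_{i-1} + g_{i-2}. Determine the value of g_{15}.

Applying the relation repeatedly:
g_3 = 14  g_4 = -19  g_5 = 33  …  g_{12} = -940  g_{13} = 1521  g_{14} = -2461  g_{15} = 3982.

3982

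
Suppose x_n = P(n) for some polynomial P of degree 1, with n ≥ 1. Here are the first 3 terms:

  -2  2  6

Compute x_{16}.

1st diffs: 4, 4 (constant).
So x_n = 4n - 6.
Evaluating at n = 16 gives x_{16} = 58.

58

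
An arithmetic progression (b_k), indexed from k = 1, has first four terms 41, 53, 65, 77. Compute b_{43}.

545

Common difference d = 12.
b_k = 41 + (k - 1)·12.
b_{43} = 41 + 42·12 = 545.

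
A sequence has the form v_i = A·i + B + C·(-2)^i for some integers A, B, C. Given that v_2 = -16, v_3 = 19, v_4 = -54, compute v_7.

At i = 2, 3, 4: 2A + B + 4C = -16; 3A + B - 8C = 19; 4A + B + 16C = -54.
Subtracting the first from the second: A - 12C = 35.
Subtracting the second from the third: A + 24C = -73.
Solving: C = -3, A = -1, then B = -2.
Therefore v_7 = -7 + (-2) + (-3)·(-128) = 375.

375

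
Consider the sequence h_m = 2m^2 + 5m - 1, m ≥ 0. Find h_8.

167

h_8 = 2·8^2 + 5·8 - 1 = 167.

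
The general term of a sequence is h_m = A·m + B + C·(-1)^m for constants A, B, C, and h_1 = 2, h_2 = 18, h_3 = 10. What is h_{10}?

50

At m = 1, 2, 3: A + B - C = 2; 2A + B + C = 18; 3A + B - C = 10.
Subtracting the first from the second: A + 2C = 16.
Subtracting the second from the third: A - 2C = -8.
Solving: C = 6, A = 4, then B = 4.
So h_m = 4·m + 4 + 6·(-1)^m; at m=10 this is 50.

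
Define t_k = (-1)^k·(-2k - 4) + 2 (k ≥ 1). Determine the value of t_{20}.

(-1)^20 = 1; -2k - 4 at k=20 is -44; so t_{20} = -42.

-42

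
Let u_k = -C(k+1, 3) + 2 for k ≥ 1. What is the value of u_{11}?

-218

C(12, 3) = 220, so u_{11} = -218.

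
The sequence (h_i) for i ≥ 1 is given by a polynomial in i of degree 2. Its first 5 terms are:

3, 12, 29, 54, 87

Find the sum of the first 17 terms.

1st diffs: 9, 17, 25, 33.
2nd diffs: 8, 8, 8 (constant).
So h_i = 4i^2 - 3i + 2.
Continuing: …, 128, 177, 234, 299, …, h_{17} = 1107.
Summing i = 1..17 (17 terms) gives 6715.

6715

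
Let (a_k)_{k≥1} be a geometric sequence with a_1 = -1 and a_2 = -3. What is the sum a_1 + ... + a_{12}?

-265720

Common ratio r = 3.
a_k = (-1)·3^(k-1).
S = (-1)·(3^12 - 1)/(3 - 1) = (-1)·(531441 - 1)/(2) = -265720.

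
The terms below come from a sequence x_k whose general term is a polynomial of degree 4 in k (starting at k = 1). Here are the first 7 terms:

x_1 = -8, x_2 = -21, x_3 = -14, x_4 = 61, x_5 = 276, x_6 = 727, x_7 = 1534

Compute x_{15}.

1st diffs: -13, 7, 75, 215, 451, 807.
2nd diffs: 20, 68, 140, 236, 356.
3rd diffs: 48, 72, 96, 120.
4th diffs: 24, 24, 24 (constant).
Newton forward-difference form: x_k = -8 + (-13)·C(k-1,1) + 20·C(k-1,2) + 48·C(k-1,3) + 24·C(k-1,4).
At k = 15: k-1 = 14, so x_{15} = -8 - 182 + 1820 + 17472 + 24024 = 43126.

43126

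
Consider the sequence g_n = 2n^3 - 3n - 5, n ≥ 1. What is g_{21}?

g_{21} = 2·21^3 - 3·21 - 5 = 18454.

18454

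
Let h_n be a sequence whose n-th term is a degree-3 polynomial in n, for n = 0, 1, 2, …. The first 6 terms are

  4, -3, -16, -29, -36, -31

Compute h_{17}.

1st diffs: -7, -13, -13, -7, 5.
2nd diffs: -6, 0, 6, 12.
3rd diffs: 6, 6, 6 (constant).
So h_n = n^3 - 6n^2 - 2n + 4.
Evaluating at n = 17 gives h_{17} = 3149.

3149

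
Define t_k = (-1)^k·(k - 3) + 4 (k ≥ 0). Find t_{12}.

(-1)^12 = 1; k - 3 at k=12 is 9; so t_{12} = 13.

13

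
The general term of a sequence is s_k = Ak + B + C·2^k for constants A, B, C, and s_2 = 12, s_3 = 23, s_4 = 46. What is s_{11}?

Write the equations: 2A + B + 4C = 12; 3A + B + 8C = 23; 4A + B + 16C = 46.
Subtracting the first from the second: A + 4C = 11.
Subtracting the second from the third: A + 8C = 23.
Solving: C = 3, A = -1, then B = 2.
Therefore s_{11} = -11 + 2 + 3·2048 = 6135.

6135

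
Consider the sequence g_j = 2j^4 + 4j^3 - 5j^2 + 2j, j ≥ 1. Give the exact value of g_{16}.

g_{16} = 2·16^4 + 4·16^3 - 5·16^2 + 2·16 = 146208.

146208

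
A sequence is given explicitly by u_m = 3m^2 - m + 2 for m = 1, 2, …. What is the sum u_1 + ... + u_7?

Over m = 1..7: Σm = 28, Σm² = 140.
Total = (3)·140 + (-1)·28 + (2)·7 = 406.

406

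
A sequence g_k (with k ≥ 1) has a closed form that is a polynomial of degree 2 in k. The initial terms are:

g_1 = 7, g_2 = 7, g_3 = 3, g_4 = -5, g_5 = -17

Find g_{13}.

-257

1st diffs: 0, -4, -8, -12.
2nd diffs: -4, -4, -4 (constant).
Newton forward-difference form: g_k = 7 + (-4)·C(k-1,2).
At k = 13: k-1 = 12, so g_{13} = 7 - 264 = -257.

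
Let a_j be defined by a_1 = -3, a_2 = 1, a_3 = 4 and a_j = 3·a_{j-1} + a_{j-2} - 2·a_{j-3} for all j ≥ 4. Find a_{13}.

535153

Step forward from the initial values:
a_4 = 19; a_5 = 59; a_6 = 188; a_7 = 585; a_8 = 1825; a_9 = 5684; a_{10} = 17707; a_{11} = 55155; a_{12} = 171804; a_{13} = 535153.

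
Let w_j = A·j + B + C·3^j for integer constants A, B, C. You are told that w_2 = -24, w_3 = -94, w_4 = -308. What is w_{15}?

-57395590

Plug in j = 2, 3, 4: 2A + B + 9C = -24; 3A + B + 27C = -94; 4A + B + 81C = -308.
Subtracting the first from the second: A + 18C = -70.
Subtracting the second from the third: A + 54C = -214.
Solving: C = -4, A = 2, then B = 8.
Therefore w_{15} = 30 + 8 + (-4)·14348907 = -57395590.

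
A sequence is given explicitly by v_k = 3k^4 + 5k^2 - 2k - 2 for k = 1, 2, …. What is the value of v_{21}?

v_{21} = 3·21^4 + 5·21^2 - 2·21 - 2 = 585604.

585604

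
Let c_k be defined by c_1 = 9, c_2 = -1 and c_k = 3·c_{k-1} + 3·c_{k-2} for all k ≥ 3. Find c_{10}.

216189

Applying the relation repeatedly:
c_3 = 24, c_4 = 69, c_5 = 279, c_6 = 1044, c_7 = 3969, c_8 = 15039, c_9 = 57024, c_{10} = 216189.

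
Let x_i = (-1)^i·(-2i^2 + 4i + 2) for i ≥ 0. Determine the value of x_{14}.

(-1)^14 = 1; -2i^2 + 4i + 2 at i=14 is -334; so x_{14} = -334.

-334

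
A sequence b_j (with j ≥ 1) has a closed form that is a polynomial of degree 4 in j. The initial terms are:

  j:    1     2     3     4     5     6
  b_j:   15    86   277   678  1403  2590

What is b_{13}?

40467

1st diffs: 71, 191, 401, 725, 1187.
2nd diffs: 120, 210, 324, 462.
3rd diffs: 90, 114, 138.
4th diffs: 24, 24 (constant).
Newton forward-difference form: b_j = 15 + 71·C(j-1,1) + 120·C(j-1,2) + 90·C(j-1,3) + 24·C(j-1,4).
At j = 13: j-1 = 12, so b_{13} = 15 + 852 + 7920 + 19800 + 11880 = 40467.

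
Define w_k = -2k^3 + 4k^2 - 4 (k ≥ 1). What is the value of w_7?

w_7 = -2·7^3 + 4·7^2 - 4 = -494.

-494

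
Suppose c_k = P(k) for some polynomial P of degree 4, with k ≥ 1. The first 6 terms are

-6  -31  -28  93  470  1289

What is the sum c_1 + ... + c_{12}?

87004

1st diffs: -25, 3, 121, 377, 819.
2nd diffs: 28, 118, 256, 442.
3rd diffs: 90, 138, 186.
4th diffs: 48, 48 (constant).
So c_k = 2k^4 - 5k^3 - 6k^2 - 2k + 5.
Continuing: …, 2784, 5237, 8978, 14385, …, c_{12} = 31949.
Summing k = 1..12 (12 terms) gives 87004.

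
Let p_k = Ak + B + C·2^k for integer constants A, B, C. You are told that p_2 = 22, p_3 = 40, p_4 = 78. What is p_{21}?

Plug in k = 2, 3, 4: 2A + B + 4C = 22; 3A + B + 8C = 40; 4A + B + 16C = 78.
Subtracting the first from the second: A + 4C = 18.
Subtracting the second from the third: A + 8C = 38.
Solving: C = 5, A = -2, then B = 6.
Therefore p_{21} = -42 + 6 + 5·2097152 = 10485724.

10485724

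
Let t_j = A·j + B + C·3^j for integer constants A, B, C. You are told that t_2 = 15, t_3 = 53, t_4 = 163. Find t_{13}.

3188665

Plug in j = 2, 3, 4: 2A + B + 9C = 15; 3A + B + 27C = 53; 4A + B + 81C = 163.
Subtracting the first from the second: A + 18C = 38.
Subtracting the second from the third: A + 54C = 110.
Solving: C = 2, A = 2, then B = -7.
Hence t_{13} = 2·13 + (-7) + 2·1594323 = 3188665.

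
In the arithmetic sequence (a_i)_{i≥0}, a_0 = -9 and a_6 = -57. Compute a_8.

-73

Common difference d = (-57 - (-9)) / (6 - 0) = -8.
a_i = -9 + (i - 0)·(-8).
a_8 = -9 + 8·(-8) = -73.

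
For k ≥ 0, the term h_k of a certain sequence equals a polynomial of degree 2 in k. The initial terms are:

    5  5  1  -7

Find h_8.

-107

1st diffs: 0, -4, -8.
2nd diffs: -4, -4 (constant).
Newton forward-difference form: h_k = 5 + (-4)·C(k,2).
At k = 8: k = 8, so h_8 = 5 - 112 = -107.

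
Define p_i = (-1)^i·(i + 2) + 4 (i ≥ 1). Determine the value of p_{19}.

-17

(-1)^19 = -1; i + 2 at i=19 is 21; so p_{19} = -17.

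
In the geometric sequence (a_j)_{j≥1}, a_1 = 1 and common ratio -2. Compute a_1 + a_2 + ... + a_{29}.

178956971

a_j = 1·(-2)^(j-1).
S = 1·((-2)^29 - 1)/(-2 - 1) = 1·(-536870912 - 1)/(-3) = 178956971.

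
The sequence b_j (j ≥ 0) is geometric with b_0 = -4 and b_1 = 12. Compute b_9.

78732

Common ratio r = -3.
b_j = (-4)·(-3)^(j-0).
b_9 = (-4)·(-3)^9 = 78732.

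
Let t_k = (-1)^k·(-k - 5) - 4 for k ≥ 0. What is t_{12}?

-21

(-1)^12 = 1; -k - 5 at k=12 is -17; so t_{12} = -21.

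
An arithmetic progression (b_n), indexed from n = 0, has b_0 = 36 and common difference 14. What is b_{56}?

b_n = 36 + (n - 0)·14.
b_{56} = 36 + 56·14 = 820.

820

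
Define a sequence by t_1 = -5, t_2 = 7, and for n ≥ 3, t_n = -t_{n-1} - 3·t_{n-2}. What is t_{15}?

-1432

Compute successive terms:
t_3 = 8, t_4 = -29, t_5 = 5, …, t_{12} = 1306, t_{13} = 2675, t_{14} = -6593, t_{15} = -1432.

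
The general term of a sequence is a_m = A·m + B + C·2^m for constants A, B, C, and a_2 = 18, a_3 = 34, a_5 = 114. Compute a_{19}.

1572938

Plug in m = 2, 3, 5: 2A + B + 4C = 18; 3A + B + 8C = 34; 5A + B + 32C = 114.
Subtracting the first from the second: A + 4C = 16.
Subtracting the second from the third: 2A + 24C = 80.
Solving: C = 3, A = 4, then B = -2.
Hence a_{19} = 4·19 + (-2) + 3·524288 = 1572938.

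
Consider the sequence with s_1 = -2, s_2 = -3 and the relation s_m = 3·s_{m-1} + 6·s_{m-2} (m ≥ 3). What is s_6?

-1593

Compute successive terms:
s_3 = -21; s_4 = -81; s_5 = -369; s_6 = -1593.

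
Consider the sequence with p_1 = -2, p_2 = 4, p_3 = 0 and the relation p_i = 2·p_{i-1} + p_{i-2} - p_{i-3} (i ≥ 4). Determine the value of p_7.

46

Step forward from the initial values:
p_4 = 6  p_5 = 8  p_6 = 22  p_7 = 46.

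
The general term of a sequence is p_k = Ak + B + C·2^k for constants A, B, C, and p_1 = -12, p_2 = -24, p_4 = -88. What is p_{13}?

-40986

Plug in k = 1, 2, 4: A + B + 2C = -12; 2A + B + 4C = -24; 4A + B + 16C = -88.
Subtracting the first from the second: A + 2C = -12.
Subtracting the second from the third: 2A + 12C = -64.
Solving: C = -5, A = -2, then B = 0.
Hence p_{13} = -2·13 + 0 + (-5)·8192 = -40986.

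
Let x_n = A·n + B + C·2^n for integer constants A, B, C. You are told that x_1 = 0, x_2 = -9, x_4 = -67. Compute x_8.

-1263

At n = 1, 2, 4: A + B + 2C = 0; 2A + B + 4C = -9; 4A + B + 16C = -67.
Subtracting the first from the second: A + 2C = -9.
Subtracting the second from the third: 2A + 12C = -58.
Solving: C = -5, A = 1, then B = 9.
Hence x_8 = 1·8 + 9 + (-5)·256 = -1263.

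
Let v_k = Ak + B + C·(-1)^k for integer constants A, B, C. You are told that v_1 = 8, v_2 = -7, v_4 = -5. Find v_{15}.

22

At k = 1, 2, 4: A + B - C = 8; 2A + B + C = -7; 4A + B + C = -5.
Subtracting the first from the second: A + 2C = -15.
Subtracting the second from the third: 2A = 2.
Solving: C = -8, A = 1, then B = -1.
Therefore v_{15} = 15 + (-1) + (-8)·(-1) = 22.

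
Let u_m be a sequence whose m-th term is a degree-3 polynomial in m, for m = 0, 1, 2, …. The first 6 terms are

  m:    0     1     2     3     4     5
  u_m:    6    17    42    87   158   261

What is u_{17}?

6177

1st diffs: 11, 25, 45, 71, 103.
2nd diffs: 14, 20, 26, 32.
3rd diffs: 6, 6, 6 (constant).
Newton forward-difference form: u_m = 6 + 11·C(m,1) + 14·C(m,2) + 6·C(m,3).
At m = 17: m = 17, so u_{17} = 6 + 187 + 1904 + 4080 = 6177.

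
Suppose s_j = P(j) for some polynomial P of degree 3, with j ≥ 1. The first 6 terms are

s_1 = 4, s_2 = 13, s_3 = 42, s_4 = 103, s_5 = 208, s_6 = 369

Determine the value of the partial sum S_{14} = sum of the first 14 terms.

20167

1st diffs: 9, 29, 61, 105, 161.
2nd diffs: 20, 32, 44, 56.
3rd diffs: 12, 12, 12 (constant).
Newton forward-difference form: s_j = 4 + 9·C(j-1,1) + 20·C(j-1,2) + 12·C(j-1,3).
Continuing: …, 598, 907, 1308, 1813, …, s_{14} = 5113.
Summing j = 1..14 (14 terms) gives 20167.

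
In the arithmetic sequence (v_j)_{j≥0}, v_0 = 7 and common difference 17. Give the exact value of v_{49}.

840

v_j = 7 + (j - 0)·17.
v_{49} = 7 + 49·17 = 840.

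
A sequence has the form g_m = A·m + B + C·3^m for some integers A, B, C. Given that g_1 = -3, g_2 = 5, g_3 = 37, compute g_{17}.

258280253

At m = 1, 2, 3: A + B + 3C = -3; 2A + B + 9C = 5; 3A + B + 27C = 37.
Subtracting the first from the second: A + 6C = 8.
Subtracting the second from the third: A + 18C = 32.
Solving: C = 2, A = -4, then B = -5.
Hence g_{17} = -4·17 + (-5) + 2·129140163 = 258280253.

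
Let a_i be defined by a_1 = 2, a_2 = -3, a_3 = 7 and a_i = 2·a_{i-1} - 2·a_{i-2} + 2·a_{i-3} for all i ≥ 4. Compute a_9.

Iterate the recurrence:
a_4 = 24; a_5 = 28; a_6 = 22; a_7 = 36; a_8 = 84; a_9 = 140.

140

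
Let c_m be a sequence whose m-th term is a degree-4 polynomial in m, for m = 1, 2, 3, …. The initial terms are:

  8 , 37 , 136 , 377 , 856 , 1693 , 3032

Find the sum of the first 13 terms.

1st diffs: 29, 99, 241, 479, 837, 1339.
2nd diffs: 70, 142, 238, 358, 502.
3rd diffs: 72, 96, 120, 144.
4th diffs: 24, 24, 24 (constant).
Newton forward-difference form: c_m = 8 + 29·C(m-1,1) + 70·C(m-1,2) + 72·C(m-1,3) + 24·C(m-1,4).
Continuing: …, 5041, 7912, 11861, 17128, …, c_{13} = 32696.
Summing m = 1..13 (13 terms) gives 104754.

104754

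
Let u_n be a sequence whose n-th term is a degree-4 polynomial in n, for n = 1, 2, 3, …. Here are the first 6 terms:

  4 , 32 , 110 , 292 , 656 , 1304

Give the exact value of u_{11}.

14054

1st diffs: 28, 78, 182, 364, 648.
2nd diffs: 50, 104, 182, 284.
3rd diffs: 54, 78, 102.
4th diffs: 24, 24 (constant).
Newton forward-difference form: u_n = 4 + 28·C(n-1,1) + 50·C(n-1,2) + 54·C(n-1,3) + 24·C(n-1,4).
At n = 11: n-1 = 10, so u_{11} = 4 + 280 + 2250 + 6480 + 5040 = 14054.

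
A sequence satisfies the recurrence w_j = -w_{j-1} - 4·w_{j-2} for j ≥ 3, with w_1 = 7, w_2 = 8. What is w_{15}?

Step forward from the initial values:
w_3 = -36  w_4 = 4  w_5 = 140  …  w_{12} = 16452  w_{13} = -25844  w_{14} = -39964  w_{15} = 143340.

143340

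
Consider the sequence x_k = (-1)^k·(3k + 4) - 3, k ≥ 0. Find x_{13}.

(-1)^13 = -1; 3k + 4 at k=13 is 43; so x_{13} = -46.

-46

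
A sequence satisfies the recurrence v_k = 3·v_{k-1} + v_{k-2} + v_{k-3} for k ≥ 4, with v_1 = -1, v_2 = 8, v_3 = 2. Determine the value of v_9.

6275

Compute successive terms:
v_4 = 13;  v_5 = 49;  v_6 = 162;  v_7 = 548;  v_8 = 1855;  v_9 = 6275.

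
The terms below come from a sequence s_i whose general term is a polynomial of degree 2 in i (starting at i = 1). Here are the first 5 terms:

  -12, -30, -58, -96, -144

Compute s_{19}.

-1866

1st diffs: -18, -28, -38, -48.
2nd diffs: -10, -10, -10 (constant).
Newton forward-difference form: s_i = -12 + (-18)·C(i-1,1) + (-10)·C(i-1,2).
At i = 19: i-1 = 18, so s_{19} = -12 - 324 - 1530 = -1866.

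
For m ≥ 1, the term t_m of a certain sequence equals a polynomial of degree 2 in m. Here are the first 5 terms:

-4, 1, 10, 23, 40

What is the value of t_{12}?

271

1st diffs: 5, 9, 13, 17.
2nd diffs: 4, 4, 4 (constant).
Newton forward-difference form: t_m = -4 + 5·C(m-1,1) + 4·C(m-1,2).
At m = 12: m-1 = 11, so t_{12} = -4 + 55 + 220 = 271.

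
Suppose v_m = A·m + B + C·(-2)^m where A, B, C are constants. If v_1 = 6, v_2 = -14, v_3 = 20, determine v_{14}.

At m = 1, 2, 3: A + B - 2C = 6; 2A + B + 4C = -14; 3A + B - 8C = 20.
Subtracting the first from the second: A + 6C = -20.
Subtracting the second from the third: A - 12C = 34.
Solving: C = -3, A = -2, then B = 2.
Therefore v_{14} = -28 + 2 + (-3)·16384 = -49178.

-49178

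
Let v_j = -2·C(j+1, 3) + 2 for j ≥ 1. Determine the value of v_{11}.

-438

C(12, 3) = 220, so v_{11} = -438.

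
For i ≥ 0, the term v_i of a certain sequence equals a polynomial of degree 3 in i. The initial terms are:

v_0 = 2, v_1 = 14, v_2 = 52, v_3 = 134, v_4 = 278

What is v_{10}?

1st diffs: 12, 38, 82, 144.
2nd diffs: 26, 44, 62.
3rd diffs: 18, 18 (constant).
Newton forward-difference form: v_i = 2 + 12·C(i,1) + 26·C(i,2) + 18·C(i,3).
At i = 10: i = 10, so v_{10} = 2 + 120 + 1170 + 2160 = 3452.

3452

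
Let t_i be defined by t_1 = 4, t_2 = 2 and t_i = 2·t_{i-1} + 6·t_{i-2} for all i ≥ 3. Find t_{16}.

Applying the relation repeatedly:
t_3 = 28  t_4 = 68  t_5 = 304  …  t_{13} = 8944384  t_{14} = 32604032  t_{15} = 118874368  t_{16} = 433372928.

433372928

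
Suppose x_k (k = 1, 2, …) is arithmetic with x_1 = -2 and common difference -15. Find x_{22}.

-317

x_k = -2 + (k - 1)·(-15).
x_{22} = -2 + 21·(-15) = -317.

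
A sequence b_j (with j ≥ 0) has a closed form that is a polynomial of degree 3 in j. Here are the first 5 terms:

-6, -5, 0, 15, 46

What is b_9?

1st diffs: 1, 5, 15, 31.
2nd diffs: 4, 10, 16.
3rd diffs: 6, 6 (constant).
So b_j = j^3 - j^2 + j - 6.
Evaluating at j = 9 gives b_9 = 651.

651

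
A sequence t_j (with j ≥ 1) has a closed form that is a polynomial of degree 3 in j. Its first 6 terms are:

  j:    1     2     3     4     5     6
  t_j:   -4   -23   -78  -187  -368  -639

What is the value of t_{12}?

-5163

1st diffs: -19, -55, -109, -181, -271.
2nd diffs: -36, -54, -72, -90.
3rd diffs: -18, -18, -18 (constant).
Newton forward-difference form: t_j = -4 + (-19)·C(j-1,1) + (-36)·C(j-1,2) + (-18)·C(j-1,3).
At j = 12: j-1 = 11, so t_{12} = -4 - 209 - 1980 - 2970 = -5163.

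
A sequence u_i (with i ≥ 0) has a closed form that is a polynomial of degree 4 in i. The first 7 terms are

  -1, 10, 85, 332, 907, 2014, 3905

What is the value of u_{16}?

155695

1st diffs: 11, 75, 247, 575, 1107, 1891.
2nd diffs: 64, 172, 328, 532, 784.
3rd diffs: 108, 156, 204, 252.
4th diffs: 48, 48, 48 (constant).
Newton forward-difference form: u_i = -1 + 11·C(i,1) + 64·C(i,2) + 108·C(i,3) + 48·C(i,4).
At i = 16: i = 16, so u_{16} = -1 + 176 + 7680 + 60480 + 87360 = 155695.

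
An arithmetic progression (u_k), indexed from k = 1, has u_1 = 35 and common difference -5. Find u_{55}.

-235

u_k = 35 + (k - 1)·(-5).
u_{55} = 35 + 54·(-5) = -235.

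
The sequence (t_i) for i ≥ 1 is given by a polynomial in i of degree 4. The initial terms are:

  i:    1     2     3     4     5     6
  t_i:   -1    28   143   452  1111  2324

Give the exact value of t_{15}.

95591

1st diffs: 29, 115, 309, 659, 1213.
2nd diffs: 86, 194, 350, 554.
3rd diffs: 108, 156, 204.
4th diffs: 48, 48 (constant).
So t_i = 2i^4 - 2i^3 + 5i^2 - 2i - 4.
Evaluating at i = 15 gives t_{15} = 95591.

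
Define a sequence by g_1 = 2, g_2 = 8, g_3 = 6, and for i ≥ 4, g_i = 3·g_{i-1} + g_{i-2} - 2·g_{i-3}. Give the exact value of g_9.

5302

Step forward from the initial values:
g_4 = 22;  g_5 = 56;  g_6 = 178;  g_7 = 546;  g_8 = 1704;  g_9 = 5302.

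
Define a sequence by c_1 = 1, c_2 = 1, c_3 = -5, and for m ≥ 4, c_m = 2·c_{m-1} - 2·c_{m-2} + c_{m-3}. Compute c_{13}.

c_4 = -11; c_5 = -11; c_6 = -5; c_7 = 1; c_8 = 1; c_9 = -5; c_{10} = -11; c_{11} = -11; c_{12} = -5; c_{13} = 1.

1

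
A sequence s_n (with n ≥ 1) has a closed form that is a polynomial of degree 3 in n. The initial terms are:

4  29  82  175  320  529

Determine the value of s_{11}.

2954

1st diffs: 25, 53, 93, 145, 209.
2nd diffs: 28, 40, 52, 64.
3rd diffs: 12, 12, 12 (constant).
So s_n = 2n^3 + 2n^2 + 5n - 5.
Evaluating at n = 11 gives s_{11} = 2954.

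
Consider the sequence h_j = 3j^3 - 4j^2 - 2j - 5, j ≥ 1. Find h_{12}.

h_{12} = 3·12^3 - 4·12^2 - 2·12 - 5 = 4579.

4579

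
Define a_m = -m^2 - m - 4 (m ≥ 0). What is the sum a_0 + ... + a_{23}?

Over m = 0..23: Σm = 276, Σm² = 4324.
Total = (-1)·4324 + (-1)·276 + (-4)·24 = -4696.

-4696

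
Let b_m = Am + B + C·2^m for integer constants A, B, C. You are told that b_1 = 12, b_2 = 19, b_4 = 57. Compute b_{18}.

786455

At m = 1, 2, 4: A + B + 2C = 12; 2A + B + 4C = 19; 4A + B + 16C = 57.
Subtracting the first from the second: A + 2C = 7.
Subtracting the second from the third: 2A + 12C = 38.
Solving: C = 3, A = 1, then B = 5.
Hence b_{18} = 1·18 + 5 + 3·262144 = 786455.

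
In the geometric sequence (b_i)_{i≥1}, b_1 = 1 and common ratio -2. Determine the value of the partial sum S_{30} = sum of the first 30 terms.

-357913941

b_i = 1·(-2)^(i-1).
S = 1·((-2)^30 - 1)/(-2 - 1) = 1·(1073741824 - 1)/(-3) = -357913941.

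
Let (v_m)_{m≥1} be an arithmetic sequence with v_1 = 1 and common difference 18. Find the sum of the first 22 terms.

v_m = 1 + (m - 1)·18.
v_{22} = 379; S = 22·(1 + 379)/2 = 4180.

4180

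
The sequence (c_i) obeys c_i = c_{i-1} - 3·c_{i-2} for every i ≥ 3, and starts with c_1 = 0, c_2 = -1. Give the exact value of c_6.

Iterate the recurrence:
c_3 = -1, c_4 = 2, c_5 = 5, c_6 = -1.

-1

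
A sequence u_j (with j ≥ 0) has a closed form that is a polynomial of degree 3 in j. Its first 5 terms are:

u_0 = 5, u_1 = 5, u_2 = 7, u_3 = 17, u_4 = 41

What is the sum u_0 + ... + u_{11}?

3470

1st diffs: 0, 2, 10, 24.
2nd diffs: 2, 8, 14.
3rd diffs: 6, 6 (constant).
So u_j = j^3 - 2j^2 + j + 5.
Continuing: …, 85, 155, 257, 397, …, u_{11} = 1105.
Summing j = 0..11 (12 terms) gives 3470.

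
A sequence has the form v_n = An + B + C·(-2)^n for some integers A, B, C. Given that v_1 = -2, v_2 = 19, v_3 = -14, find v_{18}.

Write the equations: A + B - 2C = -2; 2A + B + 4C = 19; 3A + B - 8C = -14.
Subtracting the first from the second: A + 6C = 21.
Subtracting the second from the third: A - 12C = -33.
Solving: C = 3, A = 3, then B = 1.
Hence v_{18} = 3·18 + 1 + 3·262144 = 786487.

786487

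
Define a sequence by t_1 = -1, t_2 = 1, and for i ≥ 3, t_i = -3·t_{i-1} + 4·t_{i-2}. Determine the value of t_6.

Iterate the recurrence:
t_3 = -7  t_4 = 25  t_5 = -103  t_6 = 409.
(Characteristic roots are 1 and -4.)

409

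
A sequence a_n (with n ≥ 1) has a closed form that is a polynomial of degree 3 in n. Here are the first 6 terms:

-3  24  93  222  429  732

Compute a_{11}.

4317

1st diffs: 27, 69, 129, 207, 303.
2nd diffs: 42, 60, 78, 96.
3rd diffs: 18, 18, 18 (constant).
So a_n = 3n^3 + 3n^2 - 3n - 6.
Evaluating at n = 11 gives a_{11} = 4317.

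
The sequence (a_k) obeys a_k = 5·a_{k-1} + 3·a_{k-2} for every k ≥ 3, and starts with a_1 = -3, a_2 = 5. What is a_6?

2900

Step forward from the initial values:
a_3 = 16; a_4 = 95; a_5 = 523; a_6 = 2900.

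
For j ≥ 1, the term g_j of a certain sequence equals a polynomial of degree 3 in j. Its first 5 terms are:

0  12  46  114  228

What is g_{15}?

1st diffs: 12, 34, 68, 114.
2nd diffs: 22, 34, 46.
3rd diffs: 12, 12 (constant).
Newton forward-difference form: g_j = 12·C(j-1,1) + 22·C(j-1,2) + 12·C(j-1,3).
At j = 15: j-1 = 14, so g_{15} = 168 + 2002 + 4368 = 6538.

6538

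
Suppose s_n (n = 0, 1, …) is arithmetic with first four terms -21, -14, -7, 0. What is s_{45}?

294

Common difference d = 7.
s_n = -21 + (n - 0)·7.
s_{45} = -21 + 45·7 = 294.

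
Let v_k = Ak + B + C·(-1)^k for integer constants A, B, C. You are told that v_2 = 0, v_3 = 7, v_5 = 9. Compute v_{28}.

26

Plug in k = 2, 3, 5: 2A + B + C = 0; 3A + B - C = 7; 5A + B - C = 9.
Subtracting the first from the second: A - 2C = 7.
Subtracting the second from the third: 2A = 2.
Solving: C = -3, A = 1, then B = 1.
Therefore v_{28} = 28 + 1 + (-3)·1 = 26.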